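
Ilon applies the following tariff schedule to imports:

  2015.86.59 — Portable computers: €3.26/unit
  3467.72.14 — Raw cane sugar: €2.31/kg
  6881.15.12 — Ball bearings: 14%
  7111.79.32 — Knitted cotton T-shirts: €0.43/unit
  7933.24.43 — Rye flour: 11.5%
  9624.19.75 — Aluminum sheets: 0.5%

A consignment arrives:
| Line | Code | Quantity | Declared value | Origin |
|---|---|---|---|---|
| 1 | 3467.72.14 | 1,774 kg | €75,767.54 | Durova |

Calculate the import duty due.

Line 1 (3467.72.14, Durova, 1,774 kg, €75,767.54):
Base rate for 3467.72.14 is €2.31/kg.
Duty = 1,774 × €2.31 = €4,097.94.

€4,097.94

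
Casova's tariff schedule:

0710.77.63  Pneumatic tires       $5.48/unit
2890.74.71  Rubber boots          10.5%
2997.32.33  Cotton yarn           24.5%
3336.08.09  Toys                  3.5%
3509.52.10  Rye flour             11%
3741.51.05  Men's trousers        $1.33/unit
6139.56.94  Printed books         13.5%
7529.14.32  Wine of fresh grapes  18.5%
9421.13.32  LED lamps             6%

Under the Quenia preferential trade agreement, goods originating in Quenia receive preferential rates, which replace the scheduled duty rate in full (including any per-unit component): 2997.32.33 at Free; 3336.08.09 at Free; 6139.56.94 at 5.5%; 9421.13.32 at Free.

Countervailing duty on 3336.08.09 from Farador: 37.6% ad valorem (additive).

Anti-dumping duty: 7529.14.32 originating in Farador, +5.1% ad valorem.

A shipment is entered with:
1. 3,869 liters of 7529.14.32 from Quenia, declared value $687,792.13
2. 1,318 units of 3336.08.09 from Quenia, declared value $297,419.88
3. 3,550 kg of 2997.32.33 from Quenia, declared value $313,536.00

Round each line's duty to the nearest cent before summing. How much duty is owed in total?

Line 1 (7529.14.32, Quenia, 3,869 liters, $687,792.13):
Base rate for 7529.14.32 is 18.5%.
Origin Quenia is the FTA partner but 7529.14.32 is not on the preference list; base rate stands.
The additional-duty order on 7529.14.32 targets Farador, not Quenia; it does not apply.
Duty = $687,792.13 × 18.5% = $127,241.54.
Line 2 (3336.08.09, Quenia, 1,318 units, $297,419.88):
Base rate for 3336.08.09 is 3.5%.
Origin Quenia qualifies under the Casova–Quenia agreement and 3336.08.09 is covered: preferential rate Free applies instead.
The additional-duty order on 3336.08.09 targets Farador, not Quenia; it does not apply.
Duty = $297,419.88 × 0% = $0.00.
Line 3 (2997.32.33, Quenia, 3,550 kg, $313,536.00):
Base rate for 2997.32.33 is 24.5%.
Origin Quenia qualifies under the Casova–Quenia agreement and 2997.32.33 is covered: preferential rate Free applies instead.
Duty = $313,536.00 × 0% = $0.00.
Total = $127,241.54 + $0.00 + $0.00 = $127,241.54.

$127,241.54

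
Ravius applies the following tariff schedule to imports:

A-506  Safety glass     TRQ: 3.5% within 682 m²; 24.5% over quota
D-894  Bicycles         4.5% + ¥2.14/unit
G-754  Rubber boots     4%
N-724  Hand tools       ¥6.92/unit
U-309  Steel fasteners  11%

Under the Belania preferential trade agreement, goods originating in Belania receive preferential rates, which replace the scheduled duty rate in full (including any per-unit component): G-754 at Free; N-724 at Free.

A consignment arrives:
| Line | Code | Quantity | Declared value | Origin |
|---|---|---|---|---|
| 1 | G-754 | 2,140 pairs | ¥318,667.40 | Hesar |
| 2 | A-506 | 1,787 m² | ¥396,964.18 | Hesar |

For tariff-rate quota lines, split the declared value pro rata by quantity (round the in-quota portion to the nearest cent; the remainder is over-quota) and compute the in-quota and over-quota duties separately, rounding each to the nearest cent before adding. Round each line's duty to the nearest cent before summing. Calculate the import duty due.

Line 1 (G-754, Hesar, 2,140 pairs, ¥318,667.40):
Base rate for G-754 is 4%.
G-754 has an FTA preferential rate, but origin Hesar is not Belania; base rate stands.
Duty = ¥318,667.40 × 4% = ¥12,746.70.
Line 2 (A-506, Hesar, 1,787 m², ¥396,964.18):
Code A-506 is under a tariff-rate quota (threshold 682 m²). In-quota: 682 m² at 3.5%; over-quota: 1,105 m² at 24.5%.
Pro-rata value split: in-quota = ¥396,964.18 × 682/1,787 = ¥151,499.48; over-quota = ¥396,964.18 − ¥151,499.48 = ¥245,464.70.
In-quota duty = ¥151,499.48 × 3.5% = ¥5,302.48. Over-quota duty = ¥245,464.70 × 24.5% = ¥60,138.85.
Line duty = ¥5,302.48 + ¥60,138.85 = ¥65,441.33.
Total = ¥12,746.70 + ¥65,441.33 = ¥78,188.03.

¥78,188.03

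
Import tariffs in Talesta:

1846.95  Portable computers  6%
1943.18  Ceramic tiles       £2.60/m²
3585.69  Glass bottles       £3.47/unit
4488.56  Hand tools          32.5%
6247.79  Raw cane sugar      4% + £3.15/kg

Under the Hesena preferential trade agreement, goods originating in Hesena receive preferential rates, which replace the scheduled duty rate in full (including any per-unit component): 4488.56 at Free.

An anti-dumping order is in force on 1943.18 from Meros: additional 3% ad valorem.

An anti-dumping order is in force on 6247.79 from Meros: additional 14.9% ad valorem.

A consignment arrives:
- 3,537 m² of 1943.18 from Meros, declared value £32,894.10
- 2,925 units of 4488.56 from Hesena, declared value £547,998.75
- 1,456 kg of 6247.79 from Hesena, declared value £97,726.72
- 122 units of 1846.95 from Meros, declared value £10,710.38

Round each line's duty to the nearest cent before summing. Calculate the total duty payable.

£19,321.11

Line 1 (1943.18, Meros, 3,537 m², £32,894.10):
Base rate for 1943.18 is £2.60/m².
Additional duty on 1943.18 from Meros: +3% ad valorem. Applied ad valorem rate = 3%.
Duty = £32,894.10 × 3% + 3,537 × £2.60 = £10,183.02.
Line 2 (4488.56, Hesena, 2,925 units, £547,998.75):
Base rate for 4488.56 is 32.5%.
Origin Hesena qualifies under the Talesta–Hesena agreement and 4488.56 is covered: preferential rate Free applies instead.
Duty = £547,998.75 × 0% = £0.00.
Line 3 (6247.79, Hesena, 1,456 kg, £97,726.72):
Base rate for 6247.79 is 4% + £3.15/kg.
Origin Hesena is the FTA partner but 6247.79 is not on the preference list; base rate stands.
The additional-duty order on 6247.79 targets Meros, not Hesena; it does not apply.
Duty = £97,726.72 × 4% + 1,456 × £3.15 = £8,495.47.
Line 4 (1846.95, Meros, 122 units, £10,710.38):
Base rate for 1846.95 is 6%.
Duty = £10,710.38 × 6% = £642.62.
Total = £10,183.02 + £0.00 + £8,495.47 + £642.62 = £19,321.11.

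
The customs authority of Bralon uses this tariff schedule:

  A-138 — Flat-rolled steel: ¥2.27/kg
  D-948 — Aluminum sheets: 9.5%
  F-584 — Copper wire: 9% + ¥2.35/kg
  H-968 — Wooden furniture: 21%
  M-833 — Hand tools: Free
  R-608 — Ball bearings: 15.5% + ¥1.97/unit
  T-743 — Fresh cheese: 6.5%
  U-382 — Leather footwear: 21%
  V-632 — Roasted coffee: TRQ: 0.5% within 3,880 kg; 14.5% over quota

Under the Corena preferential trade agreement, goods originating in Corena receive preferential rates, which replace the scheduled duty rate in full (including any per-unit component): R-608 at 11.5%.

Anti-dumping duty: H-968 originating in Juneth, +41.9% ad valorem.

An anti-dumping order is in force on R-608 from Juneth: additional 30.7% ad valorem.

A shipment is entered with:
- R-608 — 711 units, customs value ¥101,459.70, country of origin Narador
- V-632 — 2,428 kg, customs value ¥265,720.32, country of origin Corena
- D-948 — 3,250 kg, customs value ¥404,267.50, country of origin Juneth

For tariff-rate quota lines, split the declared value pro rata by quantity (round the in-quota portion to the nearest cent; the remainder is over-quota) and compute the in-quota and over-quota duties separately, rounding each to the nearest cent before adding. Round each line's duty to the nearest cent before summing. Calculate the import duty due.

Line 1 (R-608, Narador, 711 units, ¥101,459.70):
Base rate for R-608 is 15.5% + ¥1.97/unit.
R-608 has an FTA preferential rate, but origin Narador is not Corena; base rate stands.
The additional-duty order on R-608 targets Juneth, not Narador; it does not apply.
Duty = ¥101,459.70 × 15.5% + 711 × ¥1.97 = ¥17,126.92.
Line 2 (V-632, Corena, 2,428 kg, ¥265,720.32):
Code V-632 is under a tariff-rate quota (threshold 3,880 kg). Quantity 2,428 kg is within the quota, so the in-quota rate 0.5% applies to the full value.
Duty = ¥265,720.32 × 0.5% = ¥1,328.60.
Line 3 (D-948, Juneth, 3,250 kg, ¥404,267.50):
Base rate for D-948 is 9.5%.
Duty = ¥404,267.50 × 9.5% = ¥38,405.41.
Total = ¥17,126.92 + ¥1,328.60 + ¥38,405.41 = ¥56,860.93.

¥56,860.93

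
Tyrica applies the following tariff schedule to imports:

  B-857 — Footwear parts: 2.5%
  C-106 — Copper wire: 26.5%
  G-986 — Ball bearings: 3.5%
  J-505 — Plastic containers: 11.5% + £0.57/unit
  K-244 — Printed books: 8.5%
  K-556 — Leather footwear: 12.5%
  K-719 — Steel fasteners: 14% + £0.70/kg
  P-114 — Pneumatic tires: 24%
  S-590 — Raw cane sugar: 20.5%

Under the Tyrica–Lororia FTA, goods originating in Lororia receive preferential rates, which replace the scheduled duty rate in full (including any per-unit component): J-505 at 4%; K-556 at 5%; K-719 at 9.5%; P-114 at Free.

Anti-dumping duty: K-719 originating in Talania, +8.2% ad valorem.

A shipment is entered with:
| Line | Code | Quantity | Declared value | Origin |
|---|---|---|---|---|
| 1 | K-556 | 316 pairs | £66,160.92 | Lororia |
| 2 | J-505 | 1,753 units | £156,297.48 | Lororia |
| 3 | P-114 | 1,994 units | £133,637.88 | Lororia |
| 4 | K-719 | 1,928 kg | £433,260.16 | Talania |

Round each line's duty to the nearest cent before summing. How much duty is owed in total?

£107,093.31

Line 1 (K-556, Lororia, 316 pairs, £66,160.92):
Base rate for K-556 is 12.5%.
Origin Lororia qualifies under the Tyrica–Lororia agreement and K-556 is covered: preferential rate 5% applies instead.
Duty = £66,160.92 × 5% = £3,308.05.
Line 2 (J-505, Lororia, 1,753 units, £156,297.48):
Base rate for J-505 is 11.5% + £0.57/unit.
Origin Lororia qualifies under the Tyrica–Lororia agreement and J-505 is covered: preferential rate 4% applies instead.
Duty = £156,297.48 × 4% = £6,251.90.
Line 3 (P-114, Lororia, 1,994 units, £133,637.88):
Base rate for P-114 is 24%.
Origin Lororia qualifies under the Tyrica–Lororia agreement and P-114 is covered: preferential rate Free applies instead.
Duty = £133,637.88 × 0% = £0.00.
Line 4 (K-719, Talania, 1,928 kg, £433,260.16):
Base rate for K-719 is 14% + £0.70/kg.
K-719 has an FTA preferential rate, but origin Talania is not Lororia; base rate stands.
Additional duty on K-719 from Talania: +8.2%. Applied ad valorem rate: 14% + 8.2% = 22.2%.
Duty = £433,260.16 × 22.2% + 1,928 × £0.70 = £97,533.36.
Total = £3,308.05 + £6,251.90 + £0.00 + £97,533.36 = £107,093.31.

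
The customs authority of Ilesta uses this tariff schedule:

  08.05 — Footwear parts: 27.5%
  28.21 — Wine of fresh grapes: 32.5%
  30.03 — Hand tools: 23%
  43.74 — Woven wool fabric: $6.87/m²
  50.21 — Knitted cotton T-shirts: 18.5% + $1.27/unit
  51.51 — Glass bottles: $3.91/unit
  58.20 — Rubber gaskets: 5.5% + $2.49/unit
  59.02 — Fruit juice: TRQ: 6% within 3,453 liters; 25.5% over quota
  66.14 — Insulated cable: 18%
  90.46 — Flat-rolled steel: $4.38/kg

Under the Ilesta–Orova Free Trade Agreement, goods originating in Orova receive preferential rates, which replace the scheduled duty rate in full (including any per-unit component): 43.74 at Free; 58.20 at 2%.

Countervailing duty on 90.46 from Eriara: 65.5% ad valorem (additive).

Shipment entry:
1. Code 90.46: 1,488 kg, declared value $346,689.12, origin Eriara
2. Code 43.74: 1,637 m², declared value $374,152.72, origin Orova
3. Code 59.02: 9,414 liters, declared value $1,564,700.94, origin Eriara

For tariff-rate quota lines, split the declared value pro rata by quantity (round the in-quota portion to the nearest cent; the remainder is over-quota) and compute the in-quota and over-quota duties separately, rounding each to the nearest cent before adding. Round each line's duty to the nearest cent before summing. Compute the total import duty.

$520,682.54

Line 1 (90.46, Eriara, 1,488 kg, $346,689.12):
Base rate for 90.46 is $4.38/kg.
Additional duty on 90.46 from Eriara: +65.5% ad valorem. Applied ad valorem rate = 65.5%.
Duty = $346,689.12 × 65.5% + 1,488 × $4.38 = $233,598.81.
Line 2 (43.74, Orova, 1,637 m², $374,152.72):
Base rate for 43.74 is $6.87/m².
Origin Orova qualifies under the Ilesta–Orova agreement and 43.74 is covered: preferential rate Free applies instead.
Duty = $374,152.72 × 0% = $0.00.
Line 3 (59.02, Eriara, 9,414 liters, $1,564,700.94):
Code 59.02 is under a tariff-rate quota (threshold 3,453 liters). In-quota: 3,453 liters at 6%; over-quota: 5,961 liters at 25.5%.
Pro-rata value split: in-quota = $1,564,700.94 × 3,453/9,414 = $573,923.13; over-quota = $1,564,700.94 − $573,923.13 = $990,777.81.
In-quota duty = $573,923.13 × 6% = $34,435.39. Over-quota duty = $990,777.81 × 25.5% = $252,648.34.
Line duty = $34,435.39 + $252,648.34 = $287,083.73.
Total = $233,598.81 + $0.00 + $287,083.73 = $520,682.54.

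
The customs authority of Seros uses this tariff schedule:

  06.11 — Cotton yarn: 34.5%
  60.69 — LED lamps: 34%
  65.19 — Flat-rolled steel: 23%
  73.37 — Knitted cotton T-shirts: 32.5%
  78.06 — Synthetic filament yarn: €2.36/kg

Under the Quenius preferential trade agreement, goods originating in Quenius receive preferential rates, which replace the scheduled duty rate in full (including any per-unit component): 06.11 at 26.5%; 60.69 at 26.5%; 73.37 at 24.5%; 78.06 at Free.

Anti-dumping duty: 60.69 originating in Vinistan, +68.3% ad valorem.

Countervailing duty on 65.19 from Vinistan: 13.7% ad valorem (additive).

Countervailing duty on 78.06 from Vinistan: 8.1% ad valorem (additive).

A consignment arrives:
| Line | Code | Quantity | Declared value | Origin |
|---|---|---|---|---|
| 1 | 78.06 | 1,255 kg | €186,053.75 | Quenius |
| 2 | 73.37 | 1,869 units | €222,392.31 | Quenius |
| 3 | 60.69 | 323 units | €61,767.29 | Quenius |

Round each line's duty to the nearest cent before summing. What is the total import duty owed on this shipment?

Line 1 (78.06, Quenius, 1,255 kg, €186,053.75):
Base rate for 78.06 is €2.36/kg.
Origin Quenius qualifies under the Seros–Quenius agreement and 78.06 is covered: preferential rate Free applies instead.
The additional-duty order on 78.06 targets Vinistan, not Quenius; it does not apply.
Duty = €186,053.75 × 0% = €0.00.
Line 2 (73.37, Quenius, 1,869 units, €222,392.31):
Base rate for 73.37 is 32.5%.
Origin Quenius qualifies under the Seros–Quenius agreement and 73.37 is covered: preferential rate 24.5% applies instead.
Duty = €222,392.31 × 24.5% = €54,486.12.
Line 3 (60.69, Quenius, 323 units, €61,767.29):
Base rate for 60.69 is 34%.
Origin Quenius qualifies under the Seros–Quenius agreement and 60.69 is covered: preferential rate 26.5% applies instead.
The additional-duty order on 60.69 targets Vinistan, not Quenius; it does not apply.
Duty = €61,767.29 × 26.5% = €16,368.33.
Total = €0.00 + €54,486.12 + €16,368.33 = €70,854.45.

€70,854.45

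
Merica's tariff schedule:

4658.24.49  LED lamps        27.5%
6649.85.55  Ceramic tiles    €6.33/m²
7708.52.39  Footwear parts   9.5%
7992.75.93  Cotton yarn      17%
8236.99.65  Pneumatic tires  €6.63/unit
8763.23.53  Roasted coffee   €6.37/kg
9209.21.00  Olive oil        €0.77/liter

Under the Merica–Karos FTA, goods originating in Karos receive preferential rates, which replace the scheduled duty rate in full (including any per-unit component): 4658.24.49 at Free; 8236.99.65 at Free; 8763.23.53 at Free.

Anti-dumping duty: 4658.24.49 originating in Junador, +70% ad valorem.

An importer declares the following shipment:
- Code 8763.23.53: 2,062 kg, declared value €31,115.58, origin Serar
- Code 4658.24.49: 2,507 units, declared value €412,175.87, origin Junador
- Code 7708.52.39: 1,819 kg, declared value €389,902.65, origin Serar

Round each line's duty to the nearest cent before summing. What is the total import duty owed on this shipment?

Line 1 (8763.23.53, Serar, 2,062 kg, €31,115.58):
Base rate for 8763.23.53 is €6.37/kg.
8763.23.53 has an FTA preferential rate, but origin Serar is not Karos; base rate stands.
Duty = 2,062 × €6.37 = €13,134.94.
Line 2 (4658.24.49, Junador, 2,507 units, €412,175.87):
Base rate for 4658.24.49 is 27.5%.
4658.24.49 has an FTA preferential rate, but origin Junador is not Karos; base rate stands.
Additional duty on 4658.24.49 from Junador: +70%. Applied ad valorem rate: 27.5% + 70% = 97.5%.
Duty = €412,175.87 × 97.5% = €401,871.47.
Line 3 (7708.52.39, Serar, 1,819 kg, €389,902.65):
Base rate for 7708.52.39 is 9.5%.
Duty = €389,902.65 × 9.5% = €37,040.75.
Total = €13,134.94 + €401,871.47 + €37,040.75 = €452,047.16.

€452,047.16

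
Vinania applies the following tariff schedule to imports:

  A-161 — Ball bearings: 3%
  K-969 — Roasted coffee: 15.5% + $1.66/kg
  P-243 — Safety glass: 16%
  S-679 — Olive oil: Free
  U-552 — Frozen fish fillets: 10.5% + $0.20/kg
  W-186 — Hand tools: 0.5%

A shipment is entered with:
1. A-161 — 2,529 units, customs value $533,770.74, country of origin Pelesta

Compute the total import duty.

$16,013.12

Line 1 (A-161, Pelesta, 2,529 units, $533,770.74):
Base rate for A-161 is 3%.
Duty = $533,770.74 × 3% = $16,013.12.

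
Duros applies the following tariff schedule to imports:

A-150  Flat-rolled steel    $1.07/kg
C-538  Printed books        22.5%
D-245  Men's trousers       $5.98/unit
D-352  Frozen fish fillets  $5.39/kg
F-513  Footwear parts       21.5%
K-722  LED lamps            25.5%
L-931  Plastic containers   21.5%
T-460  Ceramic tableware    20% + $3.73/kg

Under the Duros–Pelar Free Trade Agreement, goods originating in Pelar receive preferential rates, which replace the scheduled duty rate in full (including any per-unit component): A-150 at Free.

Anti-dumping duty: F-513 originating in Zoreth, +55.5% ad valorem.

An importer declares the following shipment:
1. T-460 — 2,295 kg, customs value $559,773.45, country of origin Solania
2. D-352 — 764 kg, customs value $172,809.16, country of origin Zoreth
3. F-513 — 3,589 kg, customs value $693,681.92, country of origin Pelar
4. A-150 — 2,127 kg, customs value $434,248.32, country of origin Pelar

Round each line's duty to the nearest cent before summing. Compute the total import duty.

Line 1 (T-460, Solania, 2,295 kg, $559,773.45):
Base rate for T-460 is 20% + $3.73/kg.
Duty = $559,773.45 × 20% + 2,295 × $3.73 = $120,515.04.
Line 2 (D-352, Zoreth, 764 kg, $172,809.16):
Base rate for D-352 is $5.39/kg.
Duty = 764 × $5.39 = $4,117.96.
Line 3 (F-513, Pelar, 3,589 kg, $693,681.92):
Base rate for F-513 is 21.5%.
Origin Pelar is the FTA partner but F-513 is not on the preference list; base rate stands.
The additional-duty order on F-513 targets Zoreth, not Pelar; it does not apply.
Duty = $693,681.92 × 21.5% = $149,141.61.
Line 4 (A-150, Pelar, 2,127 kg, $434,248.32):
Base rate for A-150 is $1.07/kg.
Origin Pelar qualifies under the Duros–Pelar agreement and A-150 is covered: preferential rate Free applies instead.
Duty = $434,248.32 × 0% = $0.00.
Total = $120,515.04 + $4,117.96 + $149,141.61 + $0.00 = $273,774.61.

$273,774.61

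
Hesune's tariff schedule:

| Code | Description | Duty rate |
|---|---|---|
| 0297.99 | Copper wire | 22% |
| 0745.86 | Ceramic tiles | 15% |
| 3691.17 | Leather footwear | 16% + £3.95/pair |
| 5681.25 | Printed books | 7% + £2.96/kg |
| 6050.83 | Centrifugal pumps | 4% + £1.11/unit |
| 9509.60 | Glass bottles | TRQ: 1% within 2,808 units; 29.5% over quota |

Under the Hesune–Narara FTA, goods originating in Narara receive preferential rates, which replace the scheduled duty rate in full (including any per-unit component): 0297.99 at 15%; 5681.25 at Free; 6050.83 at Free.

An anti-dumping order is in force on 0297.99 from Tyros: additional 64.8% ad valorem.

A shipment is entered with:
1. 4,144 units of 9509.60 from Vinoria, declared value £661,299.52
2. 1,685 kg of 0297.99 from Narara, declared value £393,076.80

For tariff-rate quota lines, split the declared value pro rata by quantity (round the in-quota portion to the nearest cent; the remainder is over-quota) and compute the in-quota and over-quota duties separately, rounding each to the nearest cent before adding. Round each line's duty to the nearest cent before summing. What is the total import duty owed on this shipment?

£126,336.20

Line 1 (9509.60, Vinoria, 4,144 units, £661,299.52):
Code 9509.60 is under a tariff-rate quota (threshold 2,808 units). In-quota: 2,808 units at 1%; over-quota: 1,336 units at 29.5%.
Pro-rata value split: in-quota = £661,299.52 × 2,808/4,144 = £448,100.64; over-quota = £661,299.52 − £448,100.64 = £213,198.88.
In-quota duty = £448,100.64 × 1% = £4,481.01. Over-quota duty = £213,198.88 × 29.5% = £62,893.67.
Line duty = £4,481.01 + £62,893.67 = £67,374.68.
Line 2 (0297.99, Narara, 1,685 kg, £393,076.80):
Base rate for 0297.99 is 22%.
Origin Narara qualifies under the Hesune–Narara agreement and 0297.99 is covered: preferential rate 15% applies instead.
The additional-duty order on 0297.99 targets Tyros, not Narara; it does not apply.
Duty = £393,076.80 × 15% = £58,961.52.
Total = £67,374.68 + £58,961.52 = £126,336.20.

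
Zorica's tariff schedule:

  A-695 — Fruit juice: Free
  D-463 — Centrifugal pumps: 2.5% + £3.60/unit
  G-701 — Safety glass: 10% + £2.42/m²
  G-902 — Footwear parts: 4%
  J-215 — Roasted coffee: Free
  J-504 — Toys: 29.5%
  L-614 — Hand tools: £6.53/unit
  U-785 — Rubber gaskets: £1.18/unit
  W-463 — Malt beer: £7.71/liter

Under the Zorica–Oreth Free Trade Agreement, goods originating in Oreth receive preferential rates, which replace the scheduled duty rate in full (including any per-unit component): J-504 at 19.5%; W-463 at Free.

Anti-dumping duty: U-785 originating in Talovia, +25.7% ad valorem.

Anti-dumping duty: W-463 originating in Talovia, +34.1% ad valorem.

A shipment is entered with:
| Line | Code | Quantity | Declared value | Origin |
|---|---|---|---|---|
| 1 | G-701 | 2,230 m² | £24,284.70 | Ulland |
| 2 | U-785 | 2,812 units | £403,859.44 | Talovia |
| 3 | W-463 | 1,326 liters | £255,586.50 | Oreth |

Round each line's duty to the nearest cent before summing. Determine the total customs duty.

Line 1 (G-701, Ulland, 2,230 m², £24,284.70):
Base rate for G-701 is 10% + £2.42/m².
Duty = £24,284.70 × 10% + 2,230 × £2.42 = £7,825.07.
Line 2 (U-785, Talovia, 2,812 units, £403,859.44):
Base rate for U-785 is £1.18/unit.
Additional duty on U-785 from Talovia: +25.7% ad valorem. Applied ad valorem rate = 25.7%.
Duty = £403,859.44 × 25.7% + 2,812 × £1.18 = £107,110.04.
Line 3 (W-463, Oreth, 1,326 liters, £255,586.50):
Base rate for W-463 is £7.71/liter.
Origin Oreth qualifies under the Zorica–Oreth agreement and W-463 is covered: preferential rate Free applies instead.
The additional-duty order on W-463 targets Talovia, not Oreth; it does not apply.
Duty = £255,586.50 × 0% = £0.00.
Total = £7,825.07 + £107,110.04 + £0.00 = £114,935.11.

£114,935.11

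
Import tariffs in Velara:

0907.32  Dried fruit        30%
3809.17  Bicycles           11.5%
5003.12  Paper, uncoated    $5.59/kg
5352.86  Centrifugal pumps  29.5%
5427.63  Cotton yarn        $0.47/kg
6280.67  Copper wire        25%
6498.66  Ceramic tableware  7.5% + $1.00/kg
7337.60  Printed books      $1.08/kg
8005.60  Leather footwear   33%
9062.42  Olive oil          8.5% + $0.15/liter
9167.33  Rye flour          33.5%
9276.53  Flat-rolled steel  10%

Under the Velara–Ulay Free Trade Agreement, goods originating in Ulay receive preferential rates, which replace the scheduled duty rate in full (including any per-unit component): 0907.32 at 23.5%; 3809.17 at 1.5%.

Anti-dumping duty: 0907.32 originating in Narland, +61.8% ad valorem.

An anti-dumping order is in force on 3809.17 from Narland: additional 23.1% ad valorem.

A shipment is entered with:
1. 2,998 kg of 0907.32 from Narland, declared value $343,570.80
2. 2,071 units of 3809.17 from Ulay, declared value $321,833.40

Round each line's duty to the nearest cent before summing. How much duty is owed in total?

Line 1 (0907.32, Narland, 2,998 kg, $343,570.80):
Base rate for 0907.32 is 30%.
0907.32 has an FTA preferential rate, but origin Narland is not Ulay; base rate stands.
Additional duty on 0907.32 from Narland: +61.8%. Applied ad valorem rate: 30% + 61.8% = 91.8%.
Duty = $343,570.80 × 91.8% = $315,397.99.
Line 2 (3809.17, Ulay, 2,071 units, $321,833.40):
Base rate for 3809.17 is 11.5%.
Origin Ulay qualifies under the Velara–Ulay agreement and 3809.17 is covered: preferential rate 1.5% applies instead.
The additional-duty order on 3809.17 targets Narland, not Ulay; it does not apply.
Duty = $321,833.40 × 1.5% = $4,827.50.
Total = $315,397.99 + $4,827.50 = $320,225.49.

$320,225.49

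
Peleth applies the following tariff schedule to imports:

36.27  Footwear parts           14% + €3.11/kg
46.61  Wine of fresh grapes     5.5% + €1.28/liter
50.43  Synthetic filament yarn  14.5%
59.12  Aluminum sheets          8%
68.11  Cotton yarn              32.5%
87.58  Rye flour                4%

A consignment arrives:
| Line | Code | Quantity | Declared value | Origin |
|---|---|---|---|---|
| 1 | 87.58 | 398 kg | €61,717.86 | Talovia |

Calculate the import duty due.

Line 1 (87.58, Talovia, 398 kg, €61,717.86):
Base rate for 87.58 is 4%.
Duty = €61,717.86 × 4% = €2,468.71.

€2,468.71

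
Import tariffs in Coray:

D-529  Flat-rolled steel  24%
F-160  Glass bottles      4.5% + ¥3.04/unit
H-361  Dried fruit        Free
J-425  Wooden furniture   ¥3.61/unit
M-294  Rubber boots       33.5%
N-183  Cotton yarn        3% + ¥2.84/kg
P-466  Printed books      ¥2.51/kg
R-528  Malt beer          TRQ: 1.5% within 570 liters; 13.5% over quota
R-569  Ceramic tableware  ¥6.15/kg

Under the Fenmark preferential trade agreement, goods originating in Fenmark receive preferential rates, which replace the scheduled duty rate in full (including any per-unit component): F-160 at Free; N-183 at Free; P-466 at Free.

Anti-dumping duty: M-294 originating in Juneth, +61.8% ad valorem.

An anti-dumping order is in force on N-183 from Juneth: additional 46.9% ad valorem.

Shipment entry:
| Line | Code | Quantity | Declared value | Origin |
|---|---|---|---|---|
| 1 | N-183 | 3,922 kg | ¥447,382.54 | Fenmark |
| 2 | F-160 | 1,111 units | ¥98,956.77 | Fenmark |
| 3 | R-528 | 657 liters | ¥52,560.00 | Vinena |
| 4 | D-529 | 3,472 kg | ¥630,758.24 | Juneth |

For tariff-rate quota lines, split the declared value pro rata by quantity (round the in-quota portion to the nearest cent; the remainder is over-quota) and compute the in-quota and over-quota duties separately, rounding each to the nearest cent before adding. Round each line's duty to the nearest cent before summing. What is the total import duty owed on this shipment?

Line 1 (N-183, Fenmark, 3,922 kg, ¥447,382.54):
Base rate for N-183 is 3% + ¥2.84/kg.
Origin Fenmark qualifies under the Coray–Fenmark agreement and N-183 is covered: preferential rate Free applies instead.
The additional-duty order on N-183 targets Juneth, not Fenmark; it does not apply.
Duty = ¥447,382.54 × 0% = ¥0.00.
Line 2 (F-160, Fenmark, 1,111 units, ¥98,956.77):
Base rate for F-160 is 4.5% + ¥3.04/unit.
Origin Fenmark qualifies under the Coray–Fenmark agreement and F-160 is covered: preferential rate Free applies instead.
Duty = ¥98,956.77 × 0% = ¥0.00.
Line 3 (R-528, Vinena, 657 liters, ¥52,560.00):
Code R-528 is under a tariff-rate quota (threshold 570 liters). In-quota: 570 liters at 1.5%; over-quota: 87 liters at 13.5%.
Pro-rata value split: in-quota = ¥52,560.00 × 570/657 = ¥45,600.00; over-quota = ¥52,560.00 − ¥45,600.00 = ¥6,960.00.
In-quota duty = ¥45,600.00 × 1.5% = ¥684.00. Over-quota duty = ¥6,960.00 × 13.5% = ¥939.60.
Line duty = ¥684.00 + ¥939.60 = ¥1,623.60.
Line 4 (D-529, Juneth, 3,472 kg, ¥630,758.24):
Base rate for D-529 is 24%.
Duty = ¥630,758.24 × 24% = ¥151,381.98.
Total = ¥0.00 + ¥0.00 + ¥1,623.60 + ¥151,381.98 = ¥153,005.58.

¥153,005.58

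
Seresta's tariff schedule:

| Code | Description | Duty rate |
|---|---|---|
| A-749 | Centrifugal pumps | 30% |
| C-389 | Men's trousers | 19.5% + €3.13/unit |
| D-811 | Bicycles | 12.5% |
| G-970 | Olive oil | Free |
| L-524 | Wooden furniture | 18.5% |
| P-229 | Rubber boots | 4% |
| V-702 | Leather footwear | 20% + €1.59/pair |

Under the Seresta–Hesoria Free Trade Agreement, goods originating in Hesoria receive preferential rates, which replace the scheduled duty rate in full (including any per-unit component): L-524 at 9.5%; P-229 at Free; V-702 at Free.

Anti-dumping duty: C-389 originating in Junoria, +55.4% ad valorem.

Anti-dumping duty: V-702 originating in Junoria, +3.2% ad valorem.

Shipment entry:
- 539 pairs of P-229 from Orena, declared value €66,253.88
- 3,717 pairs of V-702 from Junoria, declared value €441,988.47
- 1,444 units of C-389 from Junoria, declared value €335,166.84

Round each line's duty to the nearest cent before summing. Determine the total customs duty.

Line 1 (P-229, Orena, 539 pairs, €66,253.88):
Base rate for P-229 is 4%.
P-229 has an FTA preferential rate, but origin Orena is not Hesoria; base rate stands.
Duty = €66,253.88 × 4% = €2,650.16.
Line 2 (V-702, Junoria, 3,717 pairs, €441,988.47):
Base rate for V-702 is 20% + €1.59/pair.
V-702 has an FTA preferential rate, but origin Junoria is not Hesoria; base rate stands.
Additional duty on V-702 from Junoria: +3.2%. Applied ad valorem rate: 20% + 3.2% = 23.2%.
Duty = €441,988.47 × 23.2% + 3,717 × €1.59 = €108,451.36.
Line 3 (C-389, Junoria, 1,444 units, €335,166.84):
Base rate for C-389 is 19.5% + €3.13/unit.
Additional duty on C-389 from Junoria: +55.4%. Applied ad valorem rate: 19.5% + 55.4% = 74.9%.
Duty = €335,166.84 × 74.9% + 1,444 × €3.13 = €255,559.68.
Total = €2,650.16 + €108,451.36 + €255,559.68 = €366,661.20.

€366,661.20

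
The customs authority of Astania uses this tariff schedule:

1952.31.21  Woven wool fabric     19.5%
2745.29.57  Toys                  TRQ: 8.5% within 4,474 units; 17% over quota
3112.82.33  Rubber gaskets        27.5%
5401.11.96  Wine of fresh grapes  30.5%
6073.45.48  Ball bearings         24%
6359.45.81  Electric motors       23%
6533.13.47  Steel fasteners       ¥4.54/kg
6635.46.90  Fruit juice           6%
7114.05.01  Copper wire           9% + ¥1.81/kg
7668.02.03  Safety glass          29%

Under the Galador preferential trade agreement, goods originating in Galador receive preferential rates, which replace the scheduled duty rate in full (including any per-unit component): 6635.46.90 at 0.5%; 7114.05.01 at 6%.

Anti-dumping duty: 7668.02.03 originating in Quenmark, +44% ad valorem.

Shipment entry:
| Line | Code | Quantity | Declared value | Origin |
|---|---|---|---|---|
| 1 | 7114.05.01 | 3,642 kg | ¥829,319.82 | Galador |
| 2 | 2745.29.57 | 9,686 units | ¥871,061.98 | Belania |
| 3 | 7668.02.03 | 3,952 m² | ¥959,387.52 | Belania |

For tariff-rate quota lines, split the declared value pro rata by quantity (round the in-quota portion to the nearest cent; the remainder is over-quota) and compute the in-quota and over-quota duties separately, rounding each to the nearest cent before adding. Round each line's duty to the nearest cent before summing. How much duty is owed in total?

¥441,862.63

Line 1 (7114.05.01, Galador, 3,642 kg, ¥829,319.82):
Base rate for 7114.05.01 is 9% + ¥1.81/kg.
Origin Galador qualifies under the Astania–Galador agreement and 7114.05.01 is covered: preferential rate 6% applies instead.
Duty = ¥829,319.82 × 6% = ¥49,759.19.
Line 2 (2745.29.57, Belania, 9,686 units, ¥871,061.98):
Code 2745.29.57 is under a tariff-rate quota (threshold 4,474 units). In-quota: 4,474 units at 8.5%; over-quota: 5,212 units at 17%.
Pro-rata value split: in-quota = ¥871,061.98 × 4,474/9,686 = ¥402,346.82; over-quota = ¥871,061.98 − ¥402,346.82 = ¥468,715.16.
In-quota duty = ¥402,346.82 × 8.5% = ¥34,199.48. Over-quota duty = ¥468,715.16 × 17% = ¥79,681.58.
Line duty = ¥34,199.48 + ¥79,681.58 = ¥113,881.06.
Line 3 (7668.02.03, Belania, 3,952 m², ¥959,387.52):
Base rate for 7668.02.03 is 29%.
The additional-duty order on 7668.02.03 targets Quenmark, not Belania; it does not apply.
Duty = ¥959,387.52 × 29% = ¥278,222.38.
Total = ¥49,759.19 + ¥113,881.06 + ¥278,222.38 = ¥441,862.63.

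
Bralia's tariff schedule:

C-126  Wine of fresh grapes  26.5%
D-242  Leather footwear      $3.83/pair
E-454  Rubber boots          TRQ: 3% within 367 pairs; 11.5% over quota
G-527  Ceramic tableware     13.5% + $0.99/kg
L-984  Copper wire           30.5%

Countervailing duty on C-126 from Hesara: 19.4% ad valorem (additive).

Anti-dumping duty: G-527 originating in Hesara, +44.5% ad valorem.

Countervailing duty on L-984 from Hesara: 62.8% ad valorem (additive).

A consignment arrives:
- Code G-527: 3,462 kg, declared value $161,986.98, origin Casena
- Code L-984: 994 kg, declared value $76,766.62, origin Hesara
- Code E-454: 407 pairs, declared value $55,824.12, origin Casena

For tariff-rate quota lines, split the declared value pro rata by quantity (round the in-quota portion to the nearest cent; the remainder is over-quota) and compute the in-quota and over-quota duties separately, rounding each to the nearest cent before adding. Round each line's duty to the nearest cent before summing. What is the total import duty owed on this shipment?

$99,059.95

Line 1 (G-527, Casena, 3,462 kg, $161,986.98):
Base rate for G-527 is 13.5% + $0.99/kg.
The additional-duty order on G-527 targets Hesara, not Casena; it does not apply.
Duty = $161,986.98 × 13.5% + 3,462 × $0.99 = $25,295.62.
Line 2 (L-984, Hesara, 994 kg, $76,766.62):
Base rate for L-984 is 30.5%.
Additional duty on L-984 from Hesara: +62.8%. Applied ad valorem rate: 30.5% + 62.8% = 93.3%.
Duty = $76,766.62 × 93.3% = $71,623.26.
Line 3 (E-454, Casena, 407 pairs, $55,824.12):
Code E-454 is under a tariff-rate quota (threshold 367 pairs). In-quota: 367 pairs at 3%; over-quota: 40 pairs at 11.5%.
Pro-rata value split: in-quota = $55,824.12 × 367/407 = $50,337.72; over-quota = $55,824.12 − $50,337.72 = $5,486.40.
In-quota duty = $50,337.72 × 3% = $1,510.13. Over-quota duty = $5,486.40 × 11.5% = $630.94.
Line duty = $1,510.13 + $630.94 = $2,141.07.
Total = $25,295.62 + $71,623.26 + $2,141.07 = $99,059.95.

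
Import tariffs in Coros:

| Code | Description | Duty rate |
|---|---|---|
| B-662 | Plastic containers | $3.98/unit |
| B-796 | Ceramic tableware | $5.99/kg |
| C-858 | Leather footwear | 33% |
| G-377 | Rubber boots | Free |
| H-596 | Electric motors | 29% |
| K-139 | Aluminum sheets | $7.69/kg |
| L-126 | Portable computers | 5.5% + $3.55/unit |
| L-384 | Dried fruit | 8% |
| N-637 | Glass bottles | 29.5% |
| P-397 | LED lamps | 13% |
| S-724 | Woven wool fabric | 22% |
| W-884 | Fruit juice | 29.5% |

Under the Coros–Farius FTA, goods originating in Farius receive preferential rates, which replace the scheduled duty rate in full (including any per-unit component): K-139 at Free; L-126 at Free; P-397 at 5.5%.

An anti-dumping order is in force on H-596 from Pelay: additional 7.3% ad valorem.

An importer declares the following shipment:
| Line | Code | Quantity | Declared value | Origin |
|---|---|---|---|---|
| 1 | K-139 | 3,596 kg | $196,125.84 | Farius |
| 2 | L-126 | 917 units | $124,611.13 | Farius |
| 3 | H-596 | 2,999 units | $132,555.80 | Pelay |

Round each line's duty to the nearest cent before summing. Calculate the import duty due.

$48,117.76

Line 1 (K-139, Farius, 3,596 kg, $196,125.84):
Base rate for K-139 is $7.69/kg.
Origin Farius qualifies under the Coros–Farius agreement and K-139 is covered: preferential rate Free applies instead.
Duty = $196,125.84 × 0% = $0.00.
Line 2 (L-126, Farius, 917 units, $124,611.13):
Base rate for L-126 is 5.5% + $3.55/unit.
Origin Farius qualifies under the Coros–Farius agreement and L-126 is covered: preferential rate Free applies instead.
Duty = $124,611.13 × 0% = $0.00.
Line 3 (H-596, Pelay, 2,999 units, $132,555.80):
Base rate for H-596 is 29%.
Additional duty on H-596 from Pelay: +7.3%. Applied ad valorem rate: 29% + 7.3% = 36.3%.
Duty = $132,555.80 × 36.3% = $48,117.76.
Total = $0.00 + $0.00 + $48,117.76 = $48,117.76.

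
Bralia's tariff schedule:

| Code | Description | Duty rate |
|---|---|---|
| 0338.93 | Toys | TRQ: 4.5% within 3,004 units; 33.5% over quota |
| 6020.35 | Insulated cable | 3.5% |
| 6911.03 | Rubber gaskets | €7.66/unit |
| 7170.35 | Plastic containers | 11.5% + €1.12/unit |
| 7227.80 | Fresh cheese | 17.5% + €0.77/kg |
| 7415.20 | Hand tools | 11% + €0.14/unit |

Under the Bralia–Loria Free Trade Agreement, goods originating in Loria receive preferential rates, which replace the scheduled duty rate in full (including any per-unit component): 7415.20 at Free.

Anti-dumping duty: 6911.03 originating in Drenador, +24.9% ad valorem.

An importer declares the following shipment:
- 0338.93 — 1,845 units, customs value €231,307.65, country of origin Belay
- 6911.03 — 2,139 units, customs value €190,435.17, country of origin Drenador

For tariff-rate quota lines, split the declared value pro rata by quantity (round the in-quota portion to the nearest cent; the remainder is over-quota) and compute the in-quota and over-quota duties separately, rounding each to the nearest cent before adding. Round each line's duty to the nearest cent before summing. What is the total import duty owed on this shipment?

€74,211.94

Line 1 (0338.93, Belay, 1,845 units, €231,307.65):
Code 0338.93 is under a tariff-rate quota (threshold 3,004 units). Quantity 1,845 units is within the quota, so the in-quota rate 4.5% applies to the full value.
Duty = €231,307.65 × 4.5% = €10,408.84.
Line 2 (6911.03, Drenador, 2,139 units, €190,435.17):
Base rate for 6911.03 is €7.66/unit.
Additional duty on 6911.03 from Drenador: +24.9% ad valorem. Applied ad valorem rate = 24.9%.
Duty = €190,435.17 × 24.9% + 2,139 × €7.66 = €63,803.10.
Total = €10,408.84 + €63,803.10 = €74,211.94.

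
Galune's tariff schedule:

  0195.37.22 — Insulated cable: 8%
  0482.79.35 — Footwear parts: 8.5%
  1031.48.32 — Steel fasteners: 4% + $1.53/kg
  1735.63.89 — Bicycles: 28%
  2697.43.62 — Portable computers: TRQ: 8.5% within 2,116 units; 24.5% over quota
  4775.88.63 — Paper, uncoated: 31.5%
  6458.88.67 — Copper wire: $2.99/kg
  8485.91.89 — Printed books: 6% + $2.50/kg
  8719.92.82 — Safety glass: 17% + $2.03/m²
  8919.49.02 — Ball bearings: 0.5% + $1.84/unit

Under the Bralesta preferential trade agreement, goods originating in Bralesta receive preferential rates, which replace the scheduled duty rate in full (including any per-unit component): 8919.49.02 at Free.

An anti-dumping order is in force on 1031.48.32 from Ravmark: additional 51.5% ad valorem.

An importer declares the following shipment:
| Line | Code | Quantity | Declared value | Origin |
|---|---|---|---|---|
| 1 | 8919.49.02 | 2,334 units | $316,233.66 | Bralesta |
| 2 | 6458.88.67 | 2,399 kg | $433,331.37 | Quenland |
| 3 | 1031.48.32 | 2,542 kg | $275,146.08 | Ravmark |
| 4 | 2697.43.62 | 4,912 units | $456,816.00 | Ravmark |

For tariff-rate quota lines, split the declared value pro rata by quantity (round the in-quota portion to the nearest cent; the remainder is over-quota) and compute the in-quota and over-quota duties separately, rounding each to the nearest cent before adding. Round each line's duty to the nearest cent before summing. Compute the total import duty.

Line 1 (8919.49.02, Bralesta, 2,334 units, $316,233.66):
Base rate for 8919.49.02 is 0.5% + $1.84/unit.
Origin Bralesta qualifies under the Galune–Bralesta agreement and 8919.49.02 is covered: preferential rate Free applies instead.
Duty = $316,233.66 × 0% = $0.00.
Line 2 (6458.88.67, Quenland, 2,399 kg, $433,331.37):
Base rate for 6458.88.67 is $2.99/kg.
Duty = 2,399 × $2.99 = $7,173.01.
Line 3 (1031.48.32, Ravmark, 2,542 kg, $275,146.08):
Base rate for 1031.48.32 is 4% + $1.53/kg.
Additional duty on 1031.48.32 from Ravmark: +51.5%. Applied ad valorem rate: 4% + 51.5% = 55.5%.
Duty = $275,146.08 × 55.5% + 2,542 × $1.53 = $156,595.33.
Line 4 (2697.43.62, Ravmark, 4,912 units, $456,816.00):
Code 2697.43.62 is under a tariff-rate quota (threshold 2,116 units). In-quota: 2,116 units at 8.5%; over-quota: 2,796 units at 24.5%.
Pro-rata value split: in-quota = $456,816.00 × 2,116/4,912 = $196,788.00; over-quota = $456,816.00 − $196,788.00 = $260,028.00.
In-quota duty = $196,788.00 × 8.5% = $16,726.98. Over-quota duty = $260,028.00 × 24.5% = $63,706.86.
Line duty = $16,726.98 + $63,706.86 = $80,433.84.
Total = $0.00 + $7,173.01 + $156,595.33 + $80,433.84 = $244,202.18.

$244,202.18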